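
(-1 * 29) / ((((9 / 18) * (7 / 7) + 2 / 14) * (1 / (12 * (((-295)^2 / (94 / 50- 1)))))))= -1766607500 / 33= -53533560.61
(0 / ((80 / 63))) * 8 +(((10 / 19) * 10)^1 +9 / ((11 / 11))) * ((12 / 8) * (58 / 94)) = 23577 / 1786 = 13.20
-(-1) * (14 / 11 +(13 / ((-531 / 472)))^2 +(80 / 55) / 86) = 5165378 / 38313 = 134.82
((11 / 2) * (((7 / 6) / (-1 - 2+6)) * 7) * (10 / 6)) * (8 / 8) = 2695 / 108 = 24.95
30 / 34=0.88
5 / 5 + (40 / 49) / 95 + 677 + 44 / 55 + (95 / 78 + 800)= 537382837 / 363090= 1480.03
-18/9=-2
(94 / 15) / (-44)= -47 / 330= -0.14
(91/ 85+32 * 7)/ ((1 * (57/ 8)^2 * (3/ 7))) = 2856896/ 276165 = 10.34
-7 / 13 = -0.54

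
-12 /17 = -0.71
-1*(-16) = 16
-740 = -740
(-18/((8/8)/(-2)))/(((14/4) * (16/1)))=0.64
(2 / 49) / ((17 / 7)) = 2 / 119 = 0.02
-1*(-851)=851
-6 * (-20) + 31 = 151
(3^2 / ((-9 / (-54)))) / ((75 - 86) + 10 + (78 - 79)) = -27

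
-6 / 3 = -2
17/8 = 2.12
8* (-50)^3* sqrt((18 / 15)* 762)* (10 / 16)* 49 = -36750000* sqrt(635) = -926070832.87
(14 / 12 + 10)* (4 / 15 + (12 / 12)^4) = 1273 / 90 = 14.14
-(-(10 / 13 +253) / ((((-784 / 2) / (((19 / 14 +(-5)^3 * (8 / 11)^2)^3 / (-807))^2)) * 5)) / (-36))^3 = 357669944023050984998601874224248136944857100053397670817511962019108026966302156993627186665139 / 5293381959239634348683002365639891472295558883346048126173928717752653534520722587648000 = 67569267.96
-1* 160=-160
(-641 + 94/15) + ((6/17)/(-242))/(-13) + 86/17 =-252571846/401115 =-629.67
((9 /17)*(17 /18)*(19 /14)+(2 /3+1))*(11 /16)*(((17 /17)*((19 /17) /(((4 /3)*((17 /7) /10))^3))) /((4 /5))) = 11348308125 /171051008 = 66.34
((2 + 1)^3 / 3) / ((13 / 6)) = 54 / 13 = 4.15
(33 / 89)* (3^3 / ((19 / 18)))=16038 / 1691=9.48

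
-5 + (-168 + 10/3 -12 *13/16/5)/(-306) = -81803/18360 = -4.46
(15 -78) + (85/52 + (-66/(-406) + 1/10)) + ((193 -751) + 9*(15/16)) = -610.67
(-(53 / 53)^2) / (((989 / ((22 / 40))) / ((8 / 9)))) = -22 / 44505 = -0.00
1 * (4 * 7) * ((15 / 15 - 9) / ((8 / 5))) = -140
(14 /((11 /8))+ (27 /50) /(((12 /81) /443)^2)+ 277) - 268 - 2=42490610937 /8800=4828478.52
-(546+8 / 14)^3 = -56006043976 / 343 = -163282927.04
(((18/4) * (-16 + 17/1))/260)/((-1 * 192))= -3/33280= -0.00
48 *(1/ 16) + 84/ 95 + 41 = 44.88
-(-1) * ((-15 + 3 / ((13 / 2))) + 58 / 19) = -2837 / 247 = -11.49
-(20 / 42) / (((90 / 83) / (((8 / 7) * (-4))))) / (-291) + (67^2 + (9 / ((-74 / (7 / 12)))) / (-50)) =25577825715653 / 5697896400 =4488.99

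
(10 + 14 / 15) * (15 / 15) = 164 / 15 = 10.93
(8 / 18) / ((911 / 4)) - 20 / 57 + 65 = 10071409 / 155781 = 64.65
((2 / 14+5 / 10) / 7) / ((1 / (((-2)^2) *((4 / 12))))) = 6 / 49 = 0.12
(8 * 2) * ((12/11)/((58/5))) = 480/319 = 1.50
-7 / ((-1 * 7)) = 1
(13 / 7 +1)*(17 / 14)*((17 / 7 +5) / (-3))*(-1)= 8840 / 1029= 8.59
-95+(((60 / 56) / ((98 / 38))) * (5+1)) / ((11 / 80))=-290035 / 3773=-76.87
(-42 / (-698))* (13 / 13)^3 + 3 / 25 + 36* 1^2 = 315672 / 8725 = 36.18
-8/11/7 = -8/77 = -0.10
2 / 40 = 1 / 20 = 0.05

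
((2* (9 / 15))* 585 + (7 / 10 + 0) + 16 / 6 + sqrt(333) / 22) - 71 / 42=3* sqrt(37) / 22 + 73886 / 105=704.51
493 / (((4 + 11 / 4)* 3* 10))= 986 / 405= 2.43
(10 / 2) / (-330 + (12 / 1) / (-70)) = -175 / 11556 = -0.02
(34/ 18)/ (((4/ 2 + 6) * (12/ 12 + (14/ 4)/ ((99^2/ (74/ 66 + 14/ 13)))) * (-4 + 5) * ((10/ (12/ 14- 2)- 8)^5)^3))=-2131935061082112/ 20711926257721884497544668848281937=-0.00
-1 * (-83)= 83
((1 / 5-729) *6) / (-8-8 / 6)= 16398 / 35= 468.51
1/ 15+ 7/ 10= 23/ 30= 0.77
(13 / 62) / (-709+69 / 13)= -169 / 567176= -0.00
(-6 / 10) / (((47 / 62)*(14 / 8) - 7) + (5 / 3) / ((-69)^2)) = 0.11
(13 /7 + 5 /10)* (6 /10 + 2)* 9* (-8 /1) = -15444 /35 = -441.26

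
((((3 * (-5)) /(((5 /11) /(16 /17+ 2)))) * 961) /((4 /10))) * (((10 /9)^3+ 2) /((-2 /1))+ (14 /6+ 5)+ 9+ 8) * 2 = -43631802500 /4131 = -10562043.69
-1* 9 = -9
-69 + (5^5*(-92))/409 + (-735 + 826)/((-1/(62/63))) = -3171143/3681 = -861.49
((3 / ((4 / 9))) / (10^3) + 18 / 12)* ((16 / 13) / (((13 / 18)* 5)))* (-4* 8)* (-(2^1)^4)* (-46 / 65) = -1277531136 / 6865625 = -186.08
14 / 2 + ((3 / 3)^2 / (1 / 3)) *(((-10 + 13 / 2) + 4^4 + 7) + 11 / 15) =7877 / 10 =787.70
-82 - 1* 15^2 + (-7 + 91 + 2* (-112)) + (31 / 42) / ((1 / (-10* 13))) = -542.95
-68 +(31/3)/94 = -67.89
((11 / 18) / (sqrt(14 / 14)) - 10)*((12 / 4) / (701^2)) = -169 / 2948406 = -0.00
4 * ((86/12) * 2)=172/3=57.33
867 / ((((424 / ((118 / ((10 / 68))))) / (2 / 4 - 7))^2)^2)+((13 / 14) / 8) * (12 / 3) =175426132527740965429 / 8837338720000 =19850561.13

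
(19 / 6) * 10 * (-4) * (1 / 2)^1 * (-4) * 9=2280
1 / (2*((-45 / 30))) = -1 / 3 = -0.33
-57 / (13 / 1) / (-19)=3 / 13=0.23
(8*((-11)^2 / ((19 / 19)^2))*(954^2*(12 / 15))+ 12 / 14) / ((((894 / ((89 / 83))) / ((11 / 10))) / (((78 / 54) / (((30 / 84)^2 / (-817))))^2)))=15010612451098396380248 / 188578125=79598906029521.70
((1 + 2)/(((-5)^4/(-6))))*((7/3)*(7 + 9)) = -672/625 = -1.08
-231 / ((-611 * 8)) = 231 / 4888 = 0.05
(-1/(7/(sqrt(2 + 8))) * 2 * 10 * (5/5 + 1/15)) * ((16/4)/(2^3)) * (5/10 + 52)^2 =-4200 * sqrt(10) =-13281.57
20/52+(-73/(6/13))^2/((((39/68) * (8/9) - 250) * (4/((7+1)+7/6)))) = -229.40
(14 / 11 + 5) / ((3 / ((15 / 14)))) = 345 / 154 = 2.24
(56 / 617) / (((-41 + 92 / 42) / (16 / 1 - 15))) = -1176 / 502855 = -0.00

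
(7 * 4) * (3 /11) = 84 /11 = 7.64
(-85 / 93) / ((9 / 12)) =-340 / 279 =-1.22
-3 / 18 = -0.17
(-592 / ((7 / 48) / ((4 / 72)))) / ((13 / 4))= -18944 / 273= -69.39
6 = 6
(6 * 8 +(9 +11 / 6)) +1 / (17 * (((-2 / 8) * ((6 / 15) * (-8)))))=12017 / 204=58.91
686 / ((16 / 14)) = 2401 / 4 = 600.25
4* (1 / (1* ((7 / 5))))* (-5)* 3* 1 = -300 / 7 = -42.86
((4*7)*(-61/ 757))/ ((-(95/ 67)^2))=7667212/ 6831925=1.12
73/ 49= 1.49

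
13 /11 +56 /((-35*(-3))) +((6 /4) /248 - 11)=-759377 /81840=-9.28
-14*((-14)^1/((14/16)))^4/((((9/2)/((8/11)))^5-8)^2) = -1008806316530991104/90278728214814395881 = -0.01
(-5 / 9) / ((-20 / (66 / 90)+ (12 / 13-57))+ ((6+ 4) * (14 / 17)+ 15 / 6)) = 24310 / 3177459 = 0.01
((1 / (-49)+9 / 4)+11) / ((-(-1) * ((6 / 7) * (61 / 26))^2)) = 438217 / 133956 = 3.27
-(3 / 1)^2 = -9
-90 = -90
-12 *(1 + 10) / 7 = -132 / 7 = -18.86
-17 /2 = -8.50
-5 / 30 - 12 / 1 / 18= -5 / 6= -0.83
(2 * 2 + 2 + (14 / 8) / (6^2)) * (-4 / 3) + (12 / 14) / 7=-7.94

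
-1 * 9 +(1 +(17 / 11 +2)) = -49 / 11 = -4.45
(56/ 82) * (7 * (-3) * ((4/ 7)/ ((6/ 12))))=-672/ 41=-16.39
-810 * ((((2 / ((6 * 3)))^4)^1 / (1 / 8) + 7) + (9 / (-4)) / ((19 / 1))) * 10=-85800275 / 1539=-55750.67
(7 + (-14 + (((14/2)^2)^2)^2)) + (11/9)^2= 466948435/81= 5764795.49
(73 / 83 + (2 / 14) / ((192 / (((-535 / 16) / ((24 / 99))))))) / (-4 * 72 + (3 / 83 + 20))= -3697657 / 1275387904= -0.00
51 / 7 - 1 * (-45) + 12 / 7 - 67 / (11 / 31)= -1483 / 11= -134.82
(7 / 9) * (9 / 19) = 7 / 19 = 0.37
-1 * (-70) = 70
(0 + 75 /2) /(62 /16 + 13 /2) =300 /83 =3.61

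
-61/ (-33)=1.85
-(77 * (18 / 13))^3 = -2662500456 / 2197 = -1211880.04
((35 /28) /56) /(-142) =-5 /31808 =-0.00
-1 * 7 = -7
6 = 6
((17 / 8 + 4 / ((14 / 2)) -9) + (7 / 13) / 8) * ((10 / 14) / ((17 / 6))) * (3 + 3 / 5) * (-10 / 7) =612900 / 75803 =8.09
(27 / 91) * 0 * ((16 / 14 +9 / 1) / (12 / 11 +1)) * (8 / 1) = 0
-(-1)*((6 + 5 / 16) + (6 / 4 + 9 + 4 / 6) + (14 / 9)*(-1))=2293 / 144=15.92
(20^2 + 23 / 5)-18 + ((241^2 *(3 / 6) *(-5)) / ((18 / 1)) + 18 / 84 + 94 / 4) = -9647179 / 1260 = -7656.49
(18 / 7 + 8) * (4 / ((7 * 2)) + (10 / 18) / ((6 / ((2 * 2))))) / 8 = 1147 / 1323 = 0.87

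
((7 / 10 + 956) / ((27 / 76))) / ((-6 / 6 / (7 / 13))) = -1450.04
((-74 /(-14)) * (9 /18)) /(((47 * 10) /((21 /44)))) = 111 /41360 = 0.00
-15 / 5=-3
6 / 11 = 0.55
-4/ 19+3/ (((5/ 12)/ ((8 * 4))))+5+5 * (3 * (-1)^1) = 20918/ 95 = 220.19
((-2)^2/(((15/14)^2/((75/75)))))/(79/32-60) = -3584/59175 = -0.06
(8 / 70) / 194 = 2 / 3395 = 0.00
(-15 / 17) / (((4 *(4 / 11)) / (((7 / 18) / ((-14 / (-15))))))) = -275 / 1088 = -0.25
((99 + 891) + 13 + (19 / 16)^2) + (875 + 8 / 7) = 3369951 / 1792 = 1880.55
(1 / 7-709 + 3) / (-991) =4941 / 6937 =0.71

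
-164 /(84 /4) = -164 /21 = -7.81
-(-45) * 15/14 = 675/14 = 48.21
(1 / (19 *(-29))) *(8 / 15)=-8 / 8265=-0.00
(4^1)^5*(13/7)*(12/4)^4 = 154038.86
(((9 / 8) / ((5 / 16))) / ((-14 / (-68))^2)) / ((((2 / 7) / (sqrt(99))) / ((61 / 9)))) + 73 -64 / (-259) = 18971 / 259 + 211548 * sqrt(11) / 35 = 20119.69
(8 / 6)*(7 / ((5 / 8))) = 224 / 15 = 14.93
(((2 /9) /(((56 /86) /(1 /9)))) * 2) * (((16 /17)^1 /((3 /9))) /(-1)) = -688 /3213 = -0.21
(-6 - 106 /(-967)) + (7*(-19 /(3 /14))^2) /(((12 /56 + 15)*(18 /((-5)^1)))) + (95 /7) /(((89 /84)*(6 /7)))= -1478478087862 /1484844939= -995.71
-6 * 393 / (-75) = 31.44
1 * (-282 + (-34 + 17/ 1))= -299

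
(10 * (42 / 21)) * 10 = 200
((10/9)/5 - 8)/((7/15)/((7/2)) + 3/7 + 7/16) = -7.78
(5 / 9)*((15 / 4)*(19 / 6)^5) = 61902475 / 93312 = 663.39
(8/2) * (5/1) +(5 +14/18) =25.78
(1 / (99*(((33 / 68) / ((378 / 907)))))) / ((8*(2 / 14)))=833 / 109747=0.01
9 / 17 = 0.53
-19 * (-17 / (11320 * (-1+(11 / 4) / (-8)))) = -1292 / 60845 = -0.02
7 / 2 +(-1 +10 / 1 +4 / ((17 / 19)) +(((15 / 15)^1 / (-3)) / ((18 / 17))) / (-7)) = 17.02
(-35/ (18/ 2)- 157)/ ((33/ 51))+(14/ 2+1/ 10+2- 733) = -962821/ 990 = -972.55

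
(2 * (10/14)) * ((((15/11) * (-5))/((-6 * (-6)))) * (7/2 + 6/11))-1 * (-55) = 547895/10164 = 53.91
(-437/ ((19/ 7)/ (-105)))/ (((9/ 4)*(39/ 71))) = 1600340/ 117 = 13678.12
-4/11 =-0.36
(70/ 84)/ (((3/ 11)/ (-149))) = -8195/ 18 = -455.28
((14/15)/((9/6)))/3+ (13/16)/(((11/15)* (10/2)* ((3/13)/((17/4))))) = 4.29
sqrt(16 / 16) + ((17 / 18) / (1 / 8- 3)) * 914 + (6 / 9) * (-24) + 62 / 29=-313.11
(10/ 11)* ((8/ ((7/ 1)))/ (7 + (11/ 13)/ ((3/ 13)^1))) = 15/ 154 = 0.10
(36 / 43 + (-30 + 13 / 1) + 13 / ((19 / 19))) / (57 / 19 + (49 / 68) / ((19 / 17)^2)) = -196384 / 222095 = -0.88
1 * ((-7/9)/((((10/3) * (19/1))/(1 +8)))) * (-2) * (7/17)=0.09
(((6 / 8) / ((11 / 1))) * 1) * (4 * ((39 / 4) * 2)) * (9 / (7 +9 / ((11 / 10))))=1053 / 334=3.15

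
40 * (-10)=-400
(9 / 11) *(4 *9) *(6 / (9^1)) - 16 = 40 / 11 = 3.64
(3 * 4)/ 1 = 12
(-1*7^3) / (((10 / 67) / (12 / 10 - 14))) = 735392 / 25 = 29415.68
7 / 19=0.37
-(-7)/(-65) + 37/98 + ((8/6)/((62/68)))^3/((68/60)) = 5173677361/1707918030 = 3.03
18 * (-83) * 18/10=-13446/5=-2689.20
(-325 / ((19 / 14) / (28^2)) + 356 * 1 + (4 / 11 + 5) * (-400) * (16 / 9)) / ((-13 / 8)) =2877260512 / 24453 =117664.93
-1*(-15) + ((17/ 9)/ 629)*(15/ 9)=15.01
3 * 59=177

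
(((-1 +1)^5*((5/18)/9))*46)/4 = 0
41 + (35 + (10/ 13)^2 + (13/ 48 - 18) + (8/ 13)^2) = 480565/ 8112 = 59.24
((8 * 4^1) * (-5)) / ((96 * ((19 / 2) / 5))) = -50 / 57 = -0.88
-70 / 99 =-0.71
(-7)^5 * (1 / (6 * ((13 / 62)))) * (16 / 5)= -8336272 / 195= -42750.11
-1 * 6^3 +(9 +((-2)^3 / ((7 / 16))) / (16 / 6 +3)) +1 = -24898 / 119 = -209.23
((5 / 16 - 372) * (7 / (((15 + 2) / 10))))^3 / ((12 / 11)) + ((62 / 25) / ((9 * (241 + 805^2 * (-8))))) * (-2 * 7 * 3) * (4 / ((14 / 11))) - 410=-3286190355.58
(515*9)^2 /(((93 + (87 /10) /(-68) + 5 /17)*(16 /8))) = 7304296500 /63353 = 115295.20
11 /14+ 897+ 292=16657 /14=1189.79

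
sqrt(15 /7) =sqrt(105) /7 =1.46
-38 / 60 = -19 / 30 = -0.63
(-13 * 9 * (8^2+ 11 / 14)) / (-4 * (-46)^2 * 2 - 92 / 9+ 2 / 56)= 1910142 / 4268423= 0.45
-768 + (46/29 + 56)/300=-667993/870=-767.81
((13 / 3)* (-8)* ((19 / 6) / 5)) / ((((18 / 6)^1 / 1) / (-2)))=1976 / 135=14.64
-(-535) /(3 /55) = 29425 /3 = 9808.33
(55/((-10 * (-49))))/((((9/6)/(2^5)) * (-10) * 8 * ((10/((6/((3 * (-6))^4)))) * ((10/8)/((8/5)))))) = -44/200930625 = -0.00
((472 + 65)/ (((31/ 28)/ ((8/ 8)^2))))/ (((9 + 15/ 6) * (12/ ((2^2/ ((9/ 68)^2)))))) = 46350976/ 57753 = 802.57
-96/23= -4.17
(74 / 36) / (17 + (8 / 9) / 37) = 1369 / 11338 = 0.12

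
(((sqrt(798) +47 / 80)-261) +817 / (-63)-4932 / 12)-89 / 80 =-1727443 / 2520 +sqrt(798) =-657.24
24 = 24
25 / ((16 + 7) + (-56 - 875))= -0.03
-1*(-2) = 2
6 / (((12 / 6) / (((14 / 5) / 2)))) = 21 / 5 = 4.20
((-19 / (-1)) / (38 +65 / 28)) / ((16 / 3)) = 399 / 4516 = 0.09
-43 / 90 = -0.48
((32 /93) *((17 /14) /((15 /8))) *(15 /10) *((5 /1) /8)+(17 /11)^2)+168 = 13438123 /78771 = 170.60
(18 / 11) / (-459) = -2 / 561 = -0.00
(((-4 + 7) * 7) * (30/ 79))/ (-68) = -315/ 2686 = -0.12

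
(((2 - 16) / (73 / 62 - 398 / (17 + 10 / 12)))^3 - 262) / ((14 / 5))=-1052343785924209 / 11258902960025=-93.47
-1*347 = -347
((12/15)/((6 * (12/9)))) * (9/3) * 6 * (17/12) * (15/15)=51/20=2.55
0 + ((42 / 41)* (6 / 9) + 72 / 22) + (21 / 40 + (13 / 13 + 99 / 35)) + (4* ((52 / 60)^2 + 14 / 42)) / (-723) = 34113967759 / 4108519800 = 8.30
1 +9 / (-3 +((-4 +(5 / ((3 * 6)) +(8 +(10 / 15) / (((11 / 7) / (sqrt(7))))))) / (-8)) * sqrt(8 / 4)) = -1.28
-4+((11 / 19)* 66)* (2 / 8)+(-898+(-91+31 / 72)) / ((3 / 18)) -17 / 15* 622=-2519703 / 380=-6630.80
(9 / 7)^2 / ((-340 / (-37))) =2997 / 16660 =0.18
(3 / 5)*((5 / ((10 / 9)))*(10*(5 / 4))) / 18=15 / 8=1.88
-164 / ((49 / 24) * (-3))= 1312 / 49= 26.78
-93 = -93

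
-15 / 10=-3 / 2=-1.50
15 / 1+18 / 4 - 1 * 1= 37 / 2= 18.50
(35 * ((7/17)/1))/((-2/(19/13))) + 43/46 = -48781/5083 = -9.60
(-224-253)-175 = -652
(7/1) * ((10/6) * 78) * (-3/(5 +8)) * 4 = -840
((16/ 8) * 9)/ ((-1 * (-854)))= 9/ 427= 0.02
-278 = -278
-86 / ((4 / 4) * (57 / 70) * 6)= -17.60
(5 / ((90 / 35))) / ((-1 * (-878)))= 35 / 15804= 0.00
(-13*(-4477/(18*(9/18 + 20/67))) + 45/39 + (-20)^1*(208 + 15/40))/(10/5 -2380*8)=2930833/476673444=0.01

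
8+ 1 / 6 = 49 / 6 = 8.17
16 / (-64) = -1 / 4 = -0.25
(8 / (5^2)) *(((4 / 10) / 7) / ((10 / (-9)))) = -0.02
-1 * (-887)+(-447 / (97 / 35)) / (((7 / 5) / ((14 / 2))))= 7814 / 97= 80.56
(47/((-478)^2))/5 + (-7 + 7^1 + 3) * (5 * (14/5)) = 42.00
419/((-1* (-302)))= 419/302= 1.39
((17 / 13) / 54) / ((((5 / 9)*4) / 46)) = 391 / 780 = 0.50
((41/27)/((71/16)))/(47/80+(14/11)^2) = 6350080/40960539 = 0.16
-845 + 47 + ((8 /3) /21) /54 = -1357394 /1701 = -798.00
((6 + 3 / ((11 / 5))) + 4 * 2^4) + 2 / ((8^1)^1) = 3151 / 44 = 71.61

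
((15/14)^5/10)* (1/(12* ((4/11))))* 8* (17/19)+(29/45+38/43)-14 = -968108897867/79092397440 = -12.24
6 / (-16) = -3 / 8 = -0.38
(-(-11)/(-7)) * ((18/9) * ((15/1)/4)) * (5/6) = -275/28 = -9.82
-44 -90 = -134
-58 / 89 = -0.65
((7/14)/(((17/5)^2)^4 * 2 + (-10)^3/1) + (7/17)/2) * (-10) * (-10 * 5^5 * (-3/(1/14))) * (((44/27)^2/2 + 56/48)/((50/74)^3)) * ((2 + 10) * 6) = -1632307062058292931640/1037408075973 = -1573447421.38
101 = 101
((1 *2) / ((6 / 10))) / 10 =1 / 3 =0.33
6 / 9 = 2 / 3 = 0.67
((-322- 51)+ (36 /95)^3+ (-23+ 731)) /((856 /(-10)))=-287267281 /73391300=-3.91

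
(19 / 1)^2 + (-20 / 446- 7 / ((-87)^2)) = 609249956 / 1687887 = 360.95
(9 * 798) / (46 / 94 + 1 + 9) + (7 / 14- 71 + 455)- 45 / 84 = 14751755 / 13804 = 1068.66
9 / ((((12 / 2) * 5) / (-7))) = -21 / 10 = -2.10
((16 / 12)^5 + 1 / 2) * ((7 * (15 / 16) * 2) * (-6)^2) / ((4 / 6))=80185 / 24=3341.04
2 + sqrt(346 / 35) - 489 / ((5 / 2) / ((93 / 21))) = -30248 / 35 + sqrt(12110) / 35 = -861.08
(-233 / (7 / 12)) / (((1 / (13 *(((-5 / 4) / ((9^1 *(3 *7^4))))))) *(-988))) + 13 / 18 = 8301493 / 11495988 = 0.72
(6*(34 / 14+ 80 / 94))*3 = 19422 / 329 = 59.03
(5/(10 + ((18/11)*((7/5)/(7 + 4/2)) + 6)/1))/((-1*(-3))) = 275/2682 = 0.10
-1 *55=-55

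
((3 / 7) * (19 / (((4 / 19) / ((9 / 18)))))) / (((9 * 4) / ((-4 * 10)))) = -1805 / 84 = -21.49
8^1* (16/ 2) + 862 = 926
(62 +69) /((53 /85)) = 11135 /53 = 210.09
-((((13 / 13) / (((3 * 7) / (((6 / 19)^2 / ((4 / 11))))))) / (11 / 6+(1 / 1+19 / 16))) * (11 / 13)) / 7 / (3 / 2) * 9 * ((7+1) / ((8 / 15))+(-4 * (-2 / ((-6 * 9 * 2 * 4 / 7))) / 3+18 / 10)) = -536272 / 13586235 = -0.04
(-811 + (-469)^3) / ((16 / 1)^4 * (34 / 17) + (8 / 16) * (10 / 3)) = -787.06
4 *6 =24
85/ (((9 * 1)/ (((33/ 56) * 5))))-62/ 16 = 23.95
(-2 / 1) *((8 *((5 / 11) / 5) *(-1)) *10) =160 / 11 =14.55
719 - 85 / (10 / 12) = 617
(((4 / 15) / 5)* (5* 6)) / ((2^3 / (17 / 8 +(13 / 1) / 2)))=69 / 40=1.72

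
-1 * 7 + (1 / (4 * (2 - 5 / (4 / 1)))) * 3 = -6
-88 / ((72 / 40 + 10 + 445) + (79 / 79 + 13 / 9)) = -0.19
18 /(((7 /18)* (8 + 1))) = 36 /7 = 5.14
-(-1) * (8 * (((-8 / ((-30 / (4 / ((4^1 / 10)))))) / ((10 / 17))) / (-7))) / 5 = -1.04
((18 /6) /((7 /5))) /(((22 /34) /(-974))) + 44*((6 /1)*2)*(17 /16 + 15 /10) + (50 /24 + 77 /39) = -7481581 /4004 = -1868.53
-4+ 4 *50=196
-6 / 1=-6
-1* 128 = -128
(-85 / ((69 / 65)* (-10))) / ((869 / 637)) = 703885 / 119922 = 5.87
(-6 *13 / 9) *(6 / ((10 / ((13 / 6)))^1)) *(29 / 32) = -4901 / 480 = -10.21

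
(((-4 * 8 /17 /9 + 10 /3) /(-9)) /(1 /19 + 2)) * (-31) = 281542 /53703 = 5.24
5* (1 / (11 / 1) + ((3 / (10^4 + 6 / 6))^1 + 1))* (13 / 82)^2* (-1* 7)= -710066175 / 739713964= -0.96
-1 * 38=-38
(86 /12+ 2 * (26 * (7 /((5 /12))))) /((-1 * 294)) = -26423 /8820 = -3.00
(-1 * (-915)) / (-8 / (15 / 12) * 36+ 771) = 1525 / 901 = 1.69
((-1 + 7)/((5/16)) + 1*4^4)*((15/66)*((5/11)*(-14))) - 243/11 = -50833/121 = -420.11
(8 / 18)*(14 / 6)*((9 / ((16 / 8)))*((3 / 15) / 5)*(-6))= -28 / 25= -1.12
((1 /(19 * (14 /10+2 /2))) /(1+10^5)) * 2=5 /11400114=0.00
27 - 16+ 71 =82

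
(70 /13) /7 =10 /13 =0.77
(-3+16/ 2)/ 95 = 0.05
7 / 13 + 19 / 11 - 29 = -3823 / 143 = -26.73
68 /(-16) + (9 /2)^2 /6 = -7 /8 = -0.88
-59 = -59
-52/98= -26/49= -0.53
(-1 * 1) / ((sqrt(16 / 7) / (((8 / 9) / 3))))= -2 * sqrt(7) / 27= -0.20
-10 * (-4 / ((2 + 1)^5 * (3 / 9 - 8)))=-40 / 1863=-0.02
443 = 443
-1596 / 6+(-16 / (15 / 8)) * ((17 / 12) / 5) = -60394 / 225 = -268.42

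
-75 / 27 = -25 / 9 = -2.78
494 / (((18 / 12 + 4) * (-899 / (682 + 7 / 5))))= -3375996 / 49445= -68.28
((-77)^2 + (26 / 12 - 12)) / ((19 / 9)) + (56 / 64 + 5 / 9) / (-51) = 195614663 / 69768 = 2803.79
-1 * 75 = -75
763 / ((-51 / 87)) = -1301.59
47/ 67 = 0.70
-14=-14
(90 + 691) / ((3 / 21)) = 5467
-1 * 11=-11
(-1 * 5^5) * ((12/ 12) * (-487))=1521875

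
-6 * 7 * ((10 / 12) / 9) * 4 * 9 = -140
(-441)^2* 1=194481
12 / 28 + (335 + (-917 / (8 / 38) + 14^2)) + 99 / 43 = -4601711 / 1204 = -3822.02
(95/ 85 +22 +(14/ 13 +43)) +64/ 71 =1068494/ 15691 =68.10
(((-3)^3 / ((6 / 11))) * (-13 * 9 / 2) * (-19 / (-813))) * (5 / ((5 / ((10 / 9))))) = 40755 / 542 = 75.19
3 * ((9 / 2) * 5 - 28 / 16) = 249 / 4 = 62.25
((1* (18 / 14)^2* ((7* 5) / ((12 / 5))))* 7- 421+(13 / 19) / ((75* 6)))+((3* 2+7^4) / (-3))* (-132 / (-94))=-1108245503 / 803700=-1378.93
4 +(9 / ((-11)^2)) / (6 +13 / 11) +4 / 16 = 14809 / 3476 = 4.26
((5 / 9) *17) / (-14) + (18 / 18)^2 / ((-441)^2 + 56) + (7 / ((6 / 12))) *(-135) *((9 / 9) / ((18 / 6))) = -2208411797 / 3501666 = -630.67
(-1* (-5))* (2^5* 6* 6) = 5760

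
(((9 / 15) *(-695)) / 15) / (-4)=139 / 20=6.95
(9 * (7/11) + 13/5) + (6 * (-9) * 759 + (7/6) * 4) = -6760546/165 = -40973.01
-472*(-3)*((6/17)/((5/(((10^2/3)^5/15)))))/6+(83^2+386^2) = 189443960935/4131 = 45859104.56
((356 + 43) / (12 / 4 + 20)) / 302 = 399 / 6946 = 0.06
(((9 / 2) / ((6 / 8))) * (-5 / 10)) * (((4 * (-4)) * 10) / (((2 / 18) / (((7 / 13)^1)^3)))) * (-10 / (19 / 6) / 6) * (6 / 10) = -8890560 / 41743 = -212.98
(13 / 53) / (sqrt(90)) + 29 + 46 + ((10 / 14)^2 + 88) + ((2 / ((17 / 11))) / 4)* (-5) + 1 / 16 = 13* sqrt(10) / 1590 + 2158537 / 13328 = 161.98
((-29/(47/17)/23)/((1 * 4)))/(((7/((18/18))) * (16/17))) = -8381/484288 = -0.02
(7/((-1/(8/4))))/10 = -7/5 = -1.40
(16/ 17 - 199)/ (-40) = 3367/ 680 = 4.95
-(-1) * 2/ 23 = 2/ 23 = 0.09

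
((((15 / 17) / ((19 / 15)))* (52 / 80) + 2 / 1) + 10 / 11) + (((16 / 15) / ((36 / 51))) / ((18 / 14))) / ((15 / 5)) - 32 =-487746163 / 17267580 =-28.25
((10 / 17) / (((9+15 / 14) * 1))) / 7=20 / 2397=0.01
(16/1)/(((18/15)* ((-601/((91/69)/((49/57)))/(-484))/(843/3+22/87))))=117008800480/25254621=4633.16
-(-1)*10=10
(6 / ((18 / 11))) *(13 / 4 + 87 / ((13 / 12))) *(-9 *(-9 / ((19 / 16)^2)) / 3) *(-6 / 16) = -10323720 / 4693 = -2199.81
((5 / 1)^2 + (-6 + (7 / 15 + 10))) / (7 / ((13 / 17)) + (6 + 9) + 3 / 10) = 676 / 561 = 1.20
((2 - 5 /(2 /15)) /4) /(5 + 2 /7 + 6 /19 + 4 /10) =-47215 /31928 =-1.48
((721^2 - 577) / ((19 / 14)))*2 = 14539392 / 19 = 765231.16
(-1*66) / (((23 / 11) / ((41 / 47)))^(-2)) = -7011366 / 18491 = -379.18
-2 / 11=-0.18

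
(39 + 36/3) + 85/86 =51.99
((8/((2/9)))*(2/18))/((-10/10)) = -4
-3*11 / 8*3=-99 / 8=-12.38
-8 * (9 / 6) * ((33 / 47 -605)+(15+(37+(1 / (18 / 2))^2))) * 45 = 42051020 / 141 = 298234.18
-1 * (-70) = 70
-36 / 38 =-18 / 19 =-0.95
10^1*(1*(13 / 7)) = 130 / 7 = 18.57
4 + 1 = 5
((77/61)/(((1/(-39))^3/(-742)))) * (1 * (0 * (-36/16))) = 0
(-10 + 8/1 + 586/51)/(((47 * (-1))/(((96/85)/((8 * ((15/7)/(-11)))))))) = 149072/1018725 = 0.15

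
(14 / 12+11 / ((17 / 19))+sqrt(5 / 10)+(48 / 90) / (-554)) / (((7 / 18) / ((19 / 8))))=171*sqrt(2) / 56+108383733 / 1318520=86.52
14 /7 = 2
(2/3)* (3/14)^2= 0.03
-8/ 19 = -0.42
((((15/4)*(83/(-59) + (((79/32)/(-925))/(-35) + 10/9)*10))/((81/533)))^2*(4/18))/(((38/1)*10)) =80977145442078363437089/2414416362611936256000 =33.54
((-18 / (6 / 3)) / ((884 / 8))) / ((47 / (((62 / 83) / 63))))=-124 / 6034847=-0.00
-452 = -452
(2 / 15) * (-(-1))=2 / 15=0.13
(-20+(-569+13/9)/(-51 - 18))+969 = 594437/621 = 957.23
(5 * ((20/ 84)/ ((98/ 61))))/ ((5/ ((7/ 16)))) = 305/ 4704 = 0.06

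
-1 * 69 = -69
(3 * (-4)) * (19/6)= -38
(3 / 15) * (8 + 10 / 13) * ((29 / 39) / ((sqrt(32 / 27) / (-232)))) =-95874 * sqrt(6) / 845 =-277.92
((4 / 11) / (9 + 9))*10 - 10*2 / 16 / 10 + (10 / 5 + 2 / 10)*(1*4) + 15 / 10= 10.38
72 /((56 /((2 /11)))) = 18 /77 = 0.23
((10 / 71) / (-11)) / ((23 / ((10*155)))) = -15500 / 17963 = -0.86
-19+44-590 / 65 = 207 / 13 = 15.92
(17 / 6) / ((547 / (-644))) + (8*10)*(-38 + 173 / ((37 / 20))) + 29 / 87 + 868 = 322169177 / 60717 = 5306.08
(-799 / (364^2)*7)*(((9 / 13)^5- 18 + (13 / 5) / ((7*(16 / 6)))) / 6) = 490133918609 / 3935586986240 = 0.12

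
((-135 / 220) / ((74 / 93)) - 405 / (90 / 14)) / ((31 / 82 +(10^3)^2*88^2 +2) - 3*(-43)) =-8513199 / 1033793041538444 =-0.00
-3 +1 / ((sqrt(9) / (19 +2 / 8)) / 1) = 41 / 12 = 3.42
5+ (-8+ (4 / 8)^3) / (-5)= 263 / 40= 6.58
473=473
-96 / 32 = -3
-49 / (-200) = 49 / 200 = 0.24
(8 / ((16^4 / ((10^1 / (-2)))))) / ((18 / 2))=-5 / 73728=-0.00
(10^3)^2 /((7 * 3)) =1000000 /21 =47619.05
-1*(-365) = 365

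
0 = 0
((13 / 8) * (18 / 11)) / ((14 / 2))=117 / 308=0.38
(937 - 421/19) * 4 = 69528/19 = 3659.37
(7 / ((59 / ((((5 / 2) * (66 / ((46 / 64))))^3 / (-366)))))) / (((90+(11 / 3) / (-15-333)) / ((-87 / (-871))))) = -15597978181632000 / 3583238135207107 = -4.35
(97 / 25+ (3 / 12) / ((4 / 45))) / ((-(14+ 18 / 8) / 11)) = -29447 / 6500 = -4.53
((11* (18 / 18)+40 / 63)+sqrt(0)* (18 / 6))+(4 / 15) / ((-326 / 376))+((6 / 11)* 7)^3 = 4578161953 / 68340195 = 66.99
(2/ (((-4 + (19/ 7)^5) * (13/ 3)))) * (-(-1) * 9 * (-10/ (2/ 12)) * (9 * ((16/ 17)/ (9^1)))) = -290424960/ 177453497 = -1.64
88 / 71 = 1.24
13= 13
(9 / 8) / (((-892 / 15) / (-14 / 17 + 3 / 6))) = 1485 / 242624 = 0.01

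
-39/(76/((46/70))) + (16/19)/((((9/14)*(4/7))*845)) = -0.33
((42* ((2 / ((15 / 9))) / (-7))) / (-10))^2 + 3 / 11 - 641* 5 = -22028936 / 6875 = -3204.21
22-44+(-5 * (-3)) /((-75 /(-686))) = 576 /5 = 115.20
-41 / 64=-0.64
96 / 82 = 48 / 41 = 1.17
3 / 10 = 0.30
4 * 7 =28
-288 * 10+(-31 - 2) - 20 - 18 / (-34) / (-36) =-199445 / 68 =-2933.01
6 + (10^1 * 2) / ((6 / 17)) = 188 / 3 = 62.67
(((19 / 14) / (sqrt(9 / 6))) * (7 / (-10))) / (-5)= 19 * sqrt(6) / 300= 0.16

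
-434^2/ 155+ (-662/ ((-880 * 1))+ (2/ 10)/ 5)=-2671697/ 2200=-1214.41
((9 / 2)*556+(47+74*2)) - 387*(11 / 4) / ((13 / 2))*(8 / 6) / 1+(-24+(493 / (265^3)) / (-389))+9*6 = 236090207342216 / 94108873625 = 2508.69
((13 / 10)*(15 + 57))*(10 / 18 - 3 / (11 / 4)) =-50.11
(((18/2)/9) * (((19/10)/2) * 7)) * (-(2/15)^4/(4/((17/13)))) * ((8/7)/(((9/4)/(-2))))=20672/29615625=0.00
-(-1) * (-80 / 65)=-16 / 13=-1.23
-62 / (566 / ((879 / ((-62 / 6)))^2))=-6953769 / 8773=-792.63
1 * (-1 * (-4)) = 4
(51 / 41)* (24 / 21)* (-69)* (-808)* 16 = 363949056 / 287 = 1268115.18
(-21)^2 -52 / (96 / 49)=9947 / 24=414.46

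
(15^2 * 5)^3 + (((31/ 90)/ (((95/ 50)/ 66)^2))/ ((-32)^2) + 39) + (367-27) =65792267531587/ 46208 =1423828504.41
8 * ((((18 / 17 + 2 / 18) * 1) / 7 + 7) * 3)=61408 / 357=172.01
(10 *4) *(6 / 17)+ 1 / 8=1937 / 136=14.24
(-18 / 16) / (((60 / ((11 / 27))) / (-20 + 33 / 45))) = 3179 / 21600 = 0.15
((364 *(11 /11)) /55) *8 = 52.95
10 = 10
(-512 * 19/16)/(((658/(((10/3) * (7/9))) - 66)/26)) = -79040/939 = -84.17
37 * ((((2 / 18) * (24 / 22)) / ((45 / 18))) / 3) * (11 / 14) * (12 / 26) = 296 / 1365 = 0.22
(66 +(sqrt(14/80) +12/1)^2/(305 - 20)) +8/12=67.21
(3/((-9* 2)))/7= -1/42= -0.02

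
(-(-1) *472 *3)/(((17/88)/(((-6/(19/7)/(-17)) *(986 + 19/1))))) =5259703680/5491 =957877.20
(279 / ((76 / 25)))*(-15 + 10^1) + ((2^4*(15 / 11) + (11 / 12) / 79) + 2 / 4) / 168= -2181426965 / 4755168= -458.75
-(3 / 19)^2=-9 / 361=-0.02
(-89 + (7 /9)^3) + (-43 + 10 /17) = -1622755 /12393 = -130.94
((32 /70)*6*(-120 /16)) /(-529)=144 /3703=0.04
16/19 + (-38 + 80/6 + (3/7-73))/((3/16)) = -619760/1197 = -517.76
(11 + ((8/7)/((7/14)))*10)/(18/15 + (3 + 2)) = 1185/217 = 5.46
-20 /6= -10 /3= -3.33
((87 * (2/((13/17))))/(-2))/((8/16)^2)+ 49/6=-34859/78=-446.91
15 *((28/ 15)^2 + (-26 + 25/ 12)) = -18389/ 60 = -306.48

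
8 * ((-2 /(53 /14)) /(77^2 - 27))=-112 /156403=-0.00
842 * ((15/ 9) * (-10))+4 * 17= -41896/ 3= -13965.33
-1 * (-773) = 773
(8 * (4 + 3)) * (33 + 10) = 2408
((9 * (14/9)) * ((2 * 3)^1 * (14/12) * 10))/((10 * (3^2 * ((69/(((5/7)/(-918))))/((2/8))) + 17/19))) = -9310/303281411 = -0.00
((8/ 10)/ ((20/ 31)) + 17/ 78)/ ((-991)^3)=-0.00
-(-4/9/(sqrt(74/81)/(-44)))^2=-15488/37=-418.59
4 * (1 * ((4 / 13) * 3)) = 48 / 13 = 3.69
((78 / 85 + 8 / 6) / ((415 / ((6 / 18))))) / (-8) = -287 / 1269900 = -0.00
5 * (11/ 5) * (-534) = -5874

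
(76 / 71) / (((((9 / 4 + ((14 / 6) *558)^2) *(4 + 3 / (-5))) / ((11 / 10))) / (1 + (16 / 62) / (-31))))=1593416 / 7865261999775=0.00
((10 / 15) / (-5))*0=0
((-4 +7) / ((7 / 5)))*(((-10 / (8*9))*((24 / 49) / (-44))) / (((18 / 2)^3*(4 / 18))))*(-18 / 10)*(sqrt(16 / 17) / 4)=-5*sqrt(17) / 2309076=-0.00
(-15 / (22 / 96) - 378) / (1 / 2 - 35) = 3252 / 253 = 12.85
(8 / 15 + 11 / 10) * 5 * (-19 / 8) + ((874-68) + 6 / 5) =189073 / 240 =787.80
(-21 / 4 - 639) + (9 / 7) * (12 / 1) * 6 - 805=-1356.68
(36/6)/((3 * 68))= 1/34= 0.03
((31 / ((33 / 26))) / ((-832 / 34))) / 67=-527 / 35376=-0.01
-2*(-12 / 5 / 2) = 12 / 5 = 2.40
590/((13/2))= 90.77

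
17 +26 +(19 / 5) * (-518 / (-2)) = 5136 / 5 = 1027.20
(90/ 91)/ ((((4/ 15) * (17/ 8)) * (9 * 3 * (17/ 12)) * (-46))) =-600/ 604877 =-0.00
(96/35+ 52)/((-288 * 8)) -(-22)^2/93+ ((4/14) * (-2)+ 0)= -3624449/624960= -5.80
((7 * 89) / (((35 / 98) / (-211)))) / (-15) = 1840342 / 75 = 24537.89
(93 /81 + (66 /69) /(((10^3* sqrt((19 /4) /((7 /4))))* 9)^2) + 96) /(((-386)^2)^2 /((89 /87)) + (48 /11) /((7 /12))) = 11782887155027681 /2632059222152003928000000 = 0.00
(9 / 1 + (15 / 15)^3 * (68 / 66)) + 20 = 991 / 33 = 30.03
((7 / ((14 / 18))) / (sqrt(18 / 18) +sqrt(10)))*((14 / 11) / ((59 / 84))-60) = 37764 / 649-37764*sqrt(10) / 649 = -125.82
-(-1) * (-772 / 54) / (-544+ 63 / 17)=0.03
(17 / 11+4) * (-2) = -122 / 11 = -11.09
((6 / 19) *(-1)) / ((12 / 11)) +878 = 33353 / 38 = 877.71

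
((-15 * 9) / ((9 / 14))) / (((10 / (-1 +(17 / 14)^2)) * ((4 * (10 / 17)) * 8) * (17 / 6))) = -837 / 4480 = -0.19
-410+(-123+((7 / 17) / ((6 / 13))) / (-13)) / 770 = -32213953 / 78540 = -410.16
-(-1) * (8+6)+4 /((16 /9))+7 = 93 /4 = 23.25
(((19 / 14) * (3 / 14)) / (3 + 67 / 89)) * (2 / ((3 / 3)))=5073 / 32732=0.15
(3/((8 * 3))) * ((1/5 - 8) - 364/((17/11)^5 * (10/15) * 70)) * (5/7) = -2201979/2839714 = -0.78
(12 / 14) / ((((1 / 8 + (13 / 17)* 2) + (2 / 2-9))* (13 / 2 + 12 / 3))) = -544 / 42287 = -0.01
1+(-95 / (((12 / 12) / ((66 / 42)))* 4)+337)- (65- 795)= 28859 / 28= 1030.68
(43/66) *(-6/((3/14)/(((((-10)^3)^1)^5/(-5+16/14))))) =-4214000000000000000/891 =-4729517396184062.85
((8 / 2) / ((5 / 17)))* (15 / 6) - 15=19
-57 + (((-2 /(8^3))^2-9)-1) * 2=-2523135 /32768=-77.00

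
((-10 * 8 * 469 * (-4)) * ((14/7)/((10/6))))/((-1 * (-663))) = 60032/221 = 271.64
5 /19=0.26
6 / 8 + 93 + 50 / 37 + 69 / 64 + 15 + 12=291689 / 2368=123.18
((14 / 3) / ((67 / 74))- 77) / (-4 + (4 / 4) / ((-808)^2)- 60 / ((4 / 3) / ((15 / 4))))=9428009024 / 22669233255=0.42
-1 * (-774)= 774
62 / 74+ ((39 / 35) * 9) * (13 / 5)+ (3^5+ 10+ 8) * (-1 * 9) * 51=-775524269 / 6475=-119772.09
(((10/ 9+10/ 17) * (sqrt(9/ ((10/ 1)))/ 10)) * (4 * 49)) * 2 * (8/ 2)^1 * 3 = 20384 * sqrt(10)/ 85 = 758.35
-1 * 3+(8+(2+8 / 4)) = 9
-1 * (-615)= 615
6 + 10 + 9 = 25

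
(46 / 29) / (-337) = -0.00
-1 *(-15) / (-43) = -15 / 43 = -0.35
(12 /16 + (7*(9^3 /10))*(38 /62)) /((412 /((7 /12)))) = 453551 /1021760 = 0.44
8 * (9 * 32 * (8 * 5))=92160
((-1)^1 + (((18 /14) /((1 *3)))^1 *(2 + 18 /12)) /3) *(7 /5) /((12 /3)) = -7 /40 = -0.18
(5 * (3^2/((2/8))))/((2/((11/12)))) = 165/2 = 82.50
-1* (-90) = 90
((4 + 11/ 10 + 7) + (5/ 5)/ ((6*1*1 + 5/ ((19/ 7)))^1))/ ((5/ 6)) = 14.67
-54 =-54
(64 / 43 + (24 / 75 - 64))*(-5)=310.96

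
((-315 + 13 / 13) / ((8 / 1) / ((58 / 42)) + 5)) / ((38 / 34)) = -154802 / 5947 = -26.03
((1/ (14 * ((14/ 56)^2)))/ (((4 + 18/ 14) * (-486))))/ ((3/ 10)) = -40/ 26973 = -0.00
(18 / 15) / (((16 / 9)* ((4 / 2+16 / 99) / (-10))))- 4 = -6097 / 856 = -7.12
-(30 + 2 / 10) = -151 / 5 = -30.20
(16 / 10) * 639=5112 / 5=1022.40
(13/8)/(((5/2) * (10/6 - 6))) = -3/20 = -0.15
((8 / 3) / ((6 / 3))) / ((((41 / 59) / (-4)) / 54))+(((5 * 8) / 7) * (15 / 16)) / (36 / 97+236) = -414.42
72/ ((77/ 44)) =288/ 7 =41.14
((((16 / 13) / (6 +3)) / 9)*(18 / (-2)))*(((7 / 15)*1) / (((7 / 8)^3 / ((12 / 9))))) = -32768 / 257985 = -0.13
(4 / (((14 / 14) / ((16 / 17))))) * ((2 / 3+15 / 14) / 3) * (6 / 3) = 4672 / 1071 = 4.36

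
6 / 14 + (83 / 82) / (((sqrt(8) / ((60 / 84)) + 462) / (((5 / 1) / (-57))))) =2075 * sqrt(2) / 1781364228 + 254366479 / 593788076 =0.43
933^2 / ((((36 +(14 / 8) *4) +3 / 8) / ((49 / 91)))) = 48747384 / 4511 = 10806.34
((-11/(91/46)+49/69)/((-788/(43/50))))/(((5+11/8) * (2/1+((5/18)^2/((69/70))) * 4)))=7071651/19699621760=0.00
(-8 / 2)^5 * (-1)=1024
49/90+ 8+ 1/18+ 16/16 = 48/5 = 9.60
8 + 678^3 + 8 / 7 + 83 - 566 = 2181656947 / 7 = 311665278.14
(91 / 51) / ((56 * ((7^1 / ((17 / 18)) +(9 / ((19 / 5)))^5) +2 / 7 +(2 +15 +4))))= 225325009 / 729953399040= 0.00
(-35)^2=1225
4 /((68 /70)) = 70 /17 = 4.12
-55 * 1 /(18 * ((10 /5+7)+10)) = -55 /342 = -0.16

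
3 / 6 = 0.50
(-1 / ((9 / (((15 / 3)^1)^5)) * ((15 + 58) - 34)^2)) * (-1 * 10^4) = 31250000 / 13689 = 2282.85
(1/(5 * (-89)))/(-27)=1/12015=0.00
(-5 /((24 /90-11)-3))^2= 5625 /42436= 0.13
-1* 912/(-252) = 76/21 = 3.62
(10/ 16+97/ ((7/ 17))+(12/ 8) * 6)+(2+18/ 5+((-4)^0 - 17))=65743/ 280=234.80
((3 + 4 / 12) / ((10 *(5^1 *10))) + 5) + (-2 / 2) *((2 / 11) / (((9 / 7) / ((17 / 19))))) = 458977 / 94050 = 4.88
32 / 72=4 / 9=0.44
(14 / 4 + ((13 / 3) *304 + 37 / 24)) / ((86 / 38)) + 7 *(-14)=167289 / 344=486.31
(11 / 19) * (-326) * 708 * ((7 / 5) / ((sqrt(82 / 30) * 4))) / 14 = -317361 * sqrt(615) / 3895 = -2020.62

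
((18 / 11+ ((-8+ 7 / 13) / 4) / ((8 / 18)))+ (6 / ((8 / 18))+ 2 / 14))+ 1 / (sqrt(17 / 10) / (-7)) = 177491 / 16016 - 7 *sqrt(170) / 17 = 5.71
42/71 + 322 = 22904/71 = 322.59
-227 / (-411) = 227 / 411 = 0.55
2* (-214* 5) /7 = -2140 /7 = -305.71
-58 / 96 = -0.60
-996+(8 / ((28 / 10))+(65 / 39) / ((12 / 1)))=-250237 / 252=-993.00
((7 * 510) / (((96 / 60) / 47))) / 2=419475 / 8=52434.38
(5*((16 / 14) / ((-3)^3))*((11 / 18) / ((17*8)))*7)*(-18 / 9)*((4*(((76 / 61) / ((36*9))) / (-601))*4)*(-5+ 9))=-66880 / 12267173871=-0.00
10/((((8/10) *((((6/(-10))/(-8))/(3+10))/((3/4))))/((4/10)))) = 650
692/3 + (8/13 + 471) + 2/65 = 136951/195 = 702.31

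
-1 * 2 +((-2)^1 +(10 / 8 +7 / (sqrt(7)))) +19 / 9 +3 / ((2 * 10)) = -22 / 45 +sqrt(7) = 2.16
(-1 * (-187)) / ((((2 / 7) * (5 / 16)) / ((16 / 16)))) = 10472 / 5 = 2094.40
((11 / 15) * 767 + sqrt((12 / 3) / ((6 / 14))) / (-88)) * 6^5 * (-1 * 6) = -131212224 / 5 + 3888 * sqrt(21) / 11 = -26240825.07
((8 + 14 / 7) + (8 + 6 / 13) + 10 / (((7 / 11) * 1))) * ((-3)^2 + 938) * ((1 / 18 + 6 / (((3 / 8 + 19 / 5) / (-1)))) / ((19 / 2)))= -12231291010 / 2598687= -4706.72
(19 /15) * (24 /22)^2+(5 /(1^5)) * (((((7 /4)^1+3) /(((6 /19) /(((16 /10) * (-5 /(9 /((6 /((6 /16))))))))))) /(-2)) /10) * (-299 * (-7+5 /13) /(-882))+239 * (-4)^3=-111041481556 /7203735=-15414.43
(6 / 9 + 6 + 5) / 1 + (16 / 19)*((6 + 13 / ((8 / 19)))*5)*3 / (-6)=-3760 / 57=-65.96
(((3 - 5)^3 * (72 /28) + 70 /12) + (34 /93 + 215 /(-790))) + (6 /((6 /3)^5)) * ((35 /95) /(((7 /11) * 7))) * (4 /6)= -114399503 /7817208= -14.63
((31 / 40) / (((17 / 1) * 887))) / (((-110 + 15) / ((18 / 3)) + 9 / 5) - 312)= -93 / 589950796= -0.00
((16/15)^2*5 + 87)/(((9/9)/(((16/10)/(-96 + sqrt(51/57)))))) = -20287744/13131525 - 33368*sqrt(323)/39394575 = -1.56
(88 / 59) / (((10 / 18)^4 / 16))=9237888 / 36875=250.52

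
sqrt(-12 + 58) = sqrt(46) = 6.78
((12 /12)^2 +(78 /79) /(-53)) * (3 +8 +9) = 82180 /4187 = 19.63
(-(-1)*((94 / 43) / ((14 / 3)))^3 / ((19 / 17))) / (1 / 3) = 142964271 / 518147119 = 0.28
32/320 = 0.10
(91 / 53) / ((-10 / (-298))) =13559 / 265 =51.17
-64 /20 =-16 /5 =-3.20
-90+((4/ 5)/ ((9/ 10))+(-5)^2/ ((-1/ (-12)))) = 1898/ 9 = 210.89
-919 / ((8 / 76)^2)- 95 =-332139 / 4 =-83034.75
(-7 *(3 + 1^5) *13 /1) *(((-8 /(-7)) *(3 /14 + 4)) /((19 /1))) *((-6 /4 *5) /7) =92040 /931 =98.86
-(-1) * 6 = 6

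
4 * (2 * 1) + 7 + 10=25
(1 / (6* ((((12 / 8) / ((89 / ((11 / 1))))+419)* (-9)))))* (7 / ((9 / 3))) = -623 / 6043815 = -0.00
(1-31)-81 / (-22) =-579 / 22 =-26.32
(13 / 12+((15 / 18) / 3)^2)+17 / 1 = 1471 / 81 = 18.16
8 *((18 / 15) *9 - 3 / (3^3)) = 3848 / 45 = 85.51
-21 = -21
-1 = -1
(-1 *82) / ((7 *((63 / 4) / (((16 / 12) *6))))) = -2624 / 441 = -5.95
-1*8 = -8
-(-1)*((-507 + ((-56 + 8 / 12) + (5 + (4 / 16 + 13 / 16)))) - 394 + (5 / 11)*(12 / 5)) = -501167 / 528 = -949.18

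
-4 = -4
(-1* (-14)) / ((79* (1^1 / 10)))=140 / 79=1.77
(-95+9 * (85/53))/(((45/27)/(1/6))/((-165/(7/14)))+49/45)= -1056825/13886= -76.11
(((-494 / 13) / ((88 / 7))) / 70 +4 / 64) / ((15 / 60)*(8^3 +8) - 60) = 17 / 61600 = 0.00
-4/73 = -0.05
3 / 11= 0.27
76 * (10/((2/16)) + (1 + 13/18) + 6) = 6666.89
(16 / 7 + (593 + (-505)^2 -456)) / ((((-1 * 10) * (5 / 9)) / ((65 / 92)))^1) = -20897955 / 644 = -32450.24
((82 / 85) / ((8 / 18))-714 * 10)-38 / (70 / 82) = -8546989 / 1190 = -7182.34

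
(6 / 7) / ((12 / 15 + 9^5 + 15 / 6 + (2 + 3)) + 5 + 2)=20 / 1378167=0.00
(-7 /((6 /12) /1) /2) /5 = -7 /5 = -1.40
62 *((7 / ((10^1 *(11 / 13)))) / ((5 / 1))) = 2821 / 275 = 10.26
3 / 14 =0.21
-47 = -47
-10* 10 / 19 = -100 / 19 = -5.26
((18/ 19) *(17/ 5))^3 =28652616/ 857375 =33.42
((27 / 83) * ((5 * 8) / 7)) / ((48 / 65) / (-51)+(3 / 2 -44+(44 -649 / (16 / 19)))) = -19094400 / 7901304271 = -0.00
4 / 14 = 0.29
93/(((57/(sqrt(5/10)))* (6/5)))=155* sqrt(2)/228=0.96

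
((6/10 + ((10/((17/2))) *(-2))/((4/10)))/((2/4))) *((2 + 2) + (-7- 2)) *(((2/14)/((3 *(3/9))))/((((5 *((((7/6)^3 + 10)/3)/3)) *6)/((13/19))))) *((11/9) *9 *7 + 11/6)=298177308/28296415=10.54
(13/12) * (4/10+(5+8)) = 871/60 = 14.52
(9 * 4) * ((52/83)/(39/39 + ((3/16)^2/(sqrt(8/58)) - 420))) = -205617364992/3819847616105 - 8626176 * sqrt(29)/3819847616105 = -0.05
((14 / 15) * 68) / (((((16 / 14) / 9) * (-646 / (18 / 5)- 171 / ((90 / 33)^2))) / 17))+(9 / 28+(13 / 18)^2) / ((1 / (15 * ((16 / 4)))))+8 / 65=19546302292 / 2238216435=8.73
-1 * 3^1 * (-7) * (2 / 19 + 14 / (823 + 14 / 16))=107170 / 41743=2.57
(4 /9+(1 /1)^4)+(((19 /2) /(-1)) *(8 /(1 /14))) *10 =-95747 /9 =-10638.56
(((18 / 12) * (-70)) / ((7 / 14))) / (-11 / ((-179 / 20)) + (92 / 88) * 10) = -82698 / 4601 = -17.97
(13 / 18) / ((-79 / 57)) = -247 / 474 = -0.52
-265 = -265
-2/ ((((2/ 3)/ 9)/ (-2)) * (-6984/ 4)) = -3/ 97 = -0.03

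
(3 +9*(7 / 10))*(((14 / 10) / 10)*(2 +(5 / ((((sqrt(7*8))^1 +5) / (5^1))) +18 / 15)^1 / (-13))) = 93849 / 32500-21*sqrt(14) / 130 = 2.28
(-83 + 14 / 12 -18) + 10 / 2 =-569 / 6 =-94.83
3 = 3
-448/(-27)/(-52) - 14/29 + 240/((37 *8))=3376/376623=0.01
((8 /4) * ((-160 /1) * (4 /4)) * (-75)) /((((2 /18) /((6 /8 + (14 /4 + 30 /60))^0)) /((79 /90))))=189600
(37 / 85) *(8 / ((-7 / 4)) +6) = 74 / 119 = 0.62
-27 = -27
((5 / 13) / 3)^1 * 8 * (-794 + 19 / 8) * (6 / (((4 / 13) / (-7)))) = 221655 / 2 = 110827.50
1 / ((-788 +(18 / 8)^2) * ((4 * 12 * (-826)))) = 1 / 31041906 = 0.00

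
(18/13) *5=90/13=6.92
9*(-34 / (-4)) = 153 / 2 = 76.50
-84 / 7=-12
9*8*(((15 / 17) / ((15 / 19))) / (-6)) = -228 / 17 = -13.41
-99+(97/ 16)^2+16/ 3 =-43709/ 768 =-56.91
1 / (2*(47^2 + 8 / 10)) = 5 / 22098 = 0.00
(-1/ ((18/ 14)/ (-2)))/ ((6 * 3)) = 7/ 81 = 0.09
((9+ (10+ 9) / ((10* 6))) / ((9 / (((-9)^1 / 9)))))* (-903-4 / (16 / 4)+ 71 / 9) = 901667 / 972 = 927.64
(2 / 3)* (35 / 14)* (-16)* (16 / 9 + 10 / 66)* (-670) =10237600 / 297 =34470.03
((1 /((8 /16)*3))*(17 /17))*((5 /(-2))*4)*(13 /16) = -65 /12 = -5.42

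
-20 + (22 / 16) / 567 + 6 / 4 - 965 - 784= -8017369 / 4536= -1767.50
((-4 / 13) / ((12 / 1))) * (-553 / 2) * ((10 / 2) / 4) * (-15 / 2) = -13825 / 208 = -66.47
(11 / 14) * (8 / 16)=11 / 28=0.39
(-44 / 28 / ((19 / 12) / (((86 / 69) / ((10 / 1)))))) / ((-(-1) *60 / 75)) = -473 / 3059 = -0.15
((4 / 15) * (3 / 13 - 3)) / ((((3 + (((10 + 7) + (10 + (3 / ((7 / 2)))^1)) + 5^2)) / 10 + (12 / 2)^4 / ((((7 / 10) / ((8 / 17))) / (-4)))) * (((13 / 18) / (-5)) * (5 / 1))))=-205632 / 699753457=-0.00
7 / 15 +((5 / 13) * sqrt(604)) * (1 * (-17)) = 7 / 15 - 170 * sqrt(151) / 13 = -160.23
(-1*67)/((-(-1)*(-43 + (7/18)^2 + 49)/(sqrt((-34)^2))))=-738072/1993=-370.33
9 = 9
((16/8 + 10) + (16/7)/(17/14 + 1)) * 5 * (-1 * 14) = -28280/31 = -912.26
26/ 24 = 13/ 12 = 1.08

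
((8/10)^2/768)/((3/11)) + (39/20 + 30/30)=10631/3600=2.95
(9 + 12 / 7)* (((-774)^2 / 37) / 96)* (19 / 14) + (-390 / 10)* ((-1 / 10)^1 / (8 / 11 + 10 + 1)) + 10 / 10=15303469917 / 6236720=2453.77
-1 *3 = -3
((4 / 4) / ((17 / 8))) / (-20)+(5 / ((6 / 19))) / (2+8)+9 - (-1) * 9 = 19951 / 1020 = 19.56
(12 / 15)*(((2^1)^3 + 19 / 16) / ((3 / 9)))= 441 / 20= 22.05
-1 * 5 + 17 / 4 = -3 / 4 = -0.75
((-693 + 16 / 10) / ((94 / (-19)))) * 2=65683 / 235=279.50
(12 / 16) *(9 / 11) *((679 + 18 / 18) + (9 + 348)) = 27999 / 44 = 636.34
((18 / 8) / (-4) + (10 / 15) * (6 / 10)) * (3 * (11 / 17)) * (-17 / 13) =33 / 80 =0.41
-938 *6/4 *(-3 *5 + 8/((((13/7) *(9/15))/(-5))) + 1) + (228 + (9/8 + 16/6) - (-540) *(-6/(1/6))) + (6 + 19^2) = 16025719/312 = 51364.48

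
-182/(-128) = 91/64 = 1.42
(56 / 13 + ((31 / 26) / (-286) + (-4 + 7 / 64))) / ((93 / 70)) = 573125 / 1844128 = 0.31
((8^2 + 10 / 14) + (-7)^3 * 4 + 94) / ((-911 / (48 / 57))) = 7152 / 6377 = 1.12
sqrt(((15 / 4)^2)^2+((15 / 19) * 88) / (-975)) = sqrt(77186693545) / 19760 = 14.06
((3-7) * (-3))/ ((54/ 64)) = 128/ 9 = 14.22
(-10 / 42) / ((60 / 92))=-23 / 63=-0.37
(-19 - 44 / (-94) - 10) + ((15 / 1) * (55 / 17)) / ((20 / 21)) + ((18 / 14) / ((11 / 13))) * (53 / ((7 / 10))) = 236812473 / 1722644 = 137.47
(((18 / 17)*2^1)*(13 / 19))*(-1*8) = -3744 / 323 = -11.59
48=48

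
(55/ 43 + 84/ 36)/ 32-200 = -412567/ 2064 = -199.89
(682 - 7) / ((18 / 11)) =825 / 2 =412.50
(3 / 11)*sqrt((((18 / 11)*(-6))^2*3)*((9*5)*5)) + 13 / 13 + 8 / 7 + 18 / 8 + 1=151 / 28 + 4860*sqrt(3) / 121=74.96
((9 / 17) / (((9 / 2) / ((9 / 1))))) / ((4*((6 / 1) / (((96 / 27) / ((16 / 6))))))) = 1 / 17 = 0.06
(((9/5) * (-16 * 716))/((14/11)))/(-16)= 35442/35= 1012.63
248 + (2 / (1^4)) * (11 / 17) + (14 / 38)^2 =1530751 / 6137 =249.43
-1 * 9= -9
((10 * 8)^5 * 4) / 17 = 13107200000 / 17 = 771011764.71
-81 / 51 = -27 / 17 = -1.59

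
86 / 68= 1.26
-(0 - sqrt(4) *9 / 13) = 18 / 13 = 1.38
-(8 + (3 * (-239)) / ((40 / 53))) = 37681 / 40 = 942.02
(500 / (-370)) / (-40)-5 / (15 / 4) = -577 / 444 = -1.30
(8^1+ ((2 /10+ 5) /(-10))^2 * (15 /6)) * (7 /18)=1687 /500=3.37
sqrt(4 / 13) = 2 * sqrt(13) / 13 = 0.55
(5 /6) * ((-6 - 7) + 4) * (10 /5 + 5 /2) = -135 /4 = -33.75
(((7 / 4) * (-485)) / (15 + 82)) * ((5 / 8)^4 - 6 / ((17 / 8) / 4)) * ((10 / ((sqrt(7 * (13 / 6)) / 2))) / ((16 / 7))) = 135766225 * sqrt(546) / 14483456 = 219.04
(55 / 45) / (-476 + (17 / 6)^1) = -22 / 8517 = -0.00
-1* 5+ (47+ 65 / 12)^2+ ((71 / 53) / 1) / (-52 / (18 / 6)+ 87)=4374570589 / 1595088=2742.53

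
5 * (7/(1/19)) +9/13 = 8654/13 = 665.69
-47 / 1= -47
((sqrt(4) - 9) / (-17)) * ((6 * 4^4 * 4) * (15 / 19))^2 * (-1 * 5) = -297271296000 / 6137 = -48439187.88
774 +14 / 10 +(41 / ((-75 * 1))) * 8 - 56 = 53627 / 75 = 715.03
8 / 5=1.60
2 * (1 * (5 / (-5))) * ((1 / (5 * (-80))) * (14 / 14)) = 1 / 200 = 0.00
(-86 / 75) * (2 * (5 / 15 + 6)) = -3268 / 225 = -14.52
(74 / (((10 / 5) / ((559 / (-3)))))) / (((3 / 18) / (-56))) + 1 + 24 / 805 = 2316497.03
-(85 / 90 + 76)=-1385 / 18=-76.94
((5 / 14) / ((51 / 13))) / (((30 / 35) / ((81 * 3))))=1755 / 68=25.81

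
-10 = -10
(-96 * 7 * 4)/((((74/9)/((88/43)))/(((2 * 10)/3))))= -7096320/1591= -4460.29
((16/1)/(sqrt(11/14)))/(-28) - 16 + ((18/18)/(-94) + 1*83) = 6297/94 - 4*sqrt(154)/77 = 66.34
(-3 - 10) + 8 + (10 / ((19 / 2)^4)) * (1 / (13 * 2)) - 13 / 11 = -115202884 / 18635903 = -6.18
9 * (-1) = -9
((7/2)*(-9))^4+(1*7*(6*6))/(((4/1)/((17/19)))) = 984616.43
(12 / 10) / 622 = 3 / 1555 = 0.00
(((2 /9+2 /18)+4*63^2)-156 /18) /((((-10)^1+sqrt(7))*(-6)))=47603*sqrt(7) /1674+238015 /837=359.60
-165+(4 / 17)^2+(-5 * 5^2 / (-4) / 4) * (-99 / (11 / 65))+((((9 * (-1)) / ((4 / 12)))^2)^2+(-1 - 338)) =2433919819 / 4624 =526366.74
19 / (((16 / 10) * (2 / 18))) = 855 / 8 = 106.88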